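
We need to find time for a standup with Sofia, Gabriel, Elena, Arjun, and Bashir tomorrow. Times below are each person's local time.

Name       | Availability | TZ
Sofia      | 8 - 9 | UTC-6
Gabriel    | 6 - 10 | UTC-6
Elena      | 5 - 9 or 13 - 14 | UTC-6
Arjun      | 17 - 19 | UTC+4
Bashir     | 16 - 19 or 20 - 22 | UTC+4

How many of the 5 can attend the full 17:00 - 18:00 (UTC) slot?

Sofia in UTC: 14:00-15:00 (add 6h to convert from UTC-6).
Gabriel in UTC: 12:00-16:00 (add 6h to convert from UTC-6).
Elena in UTC: 11:00-15:00, 19:00-20:00 (add 6h to convert from UTC-6).
Arjun in UTC: 13:00-15:00 (subtract 4h to convert from UTC+4).
Bashir in UTC: 12:00-15:00, 16:00-18:00 (subtract 4h to convert from UTC+4).
Bashir can make the full 17:00-18:00 slot — that's 1.

1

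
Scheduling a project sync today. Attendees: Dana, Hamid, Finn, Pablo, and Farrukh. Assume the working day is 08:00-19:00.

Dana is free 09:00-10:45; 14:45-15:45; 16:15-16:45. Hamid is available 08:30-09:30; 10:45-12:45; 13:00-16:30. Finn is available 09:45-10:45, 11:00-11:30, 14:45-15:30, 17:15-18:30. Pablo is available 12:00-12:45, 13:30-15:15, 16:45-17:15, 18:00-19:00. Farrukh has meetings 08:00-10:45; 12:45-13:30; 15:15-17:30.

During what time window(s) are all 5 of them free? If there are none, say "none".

Dana free: 09:00-10:45, 14:45-15:45, 16:15-16:45.
Hamid free: 08:30-09:30, 10:45-12:45, 13:00-16:30.
Finn free: 09:45-10:45, 11:00-11:30, 14:45-15:30, 17:15-18:30.
Pablo free: 12:00-12:45, 13:30-15:15, 16:45-17:15, 18:00-19:00.
Farrukh free: 10:45-12:45, 13:30-15:15, 17:30-19:00 (invert busy blocks within the working day).
Dana ∩ Hamid: 09:00-09:30, 14:45-15:45, 16:15-16:30.
Dana ∩ Hamid ∩ Finn: 14:45-15:30.
Dana ∩ Hamid ∩ Finn ∩ Pablo: 14:45-15:15.
Dana ∩ Hamid ∩ Finn ∩ Pablo ∩ Farrukh: 14:45-15:15.

14:45-15:15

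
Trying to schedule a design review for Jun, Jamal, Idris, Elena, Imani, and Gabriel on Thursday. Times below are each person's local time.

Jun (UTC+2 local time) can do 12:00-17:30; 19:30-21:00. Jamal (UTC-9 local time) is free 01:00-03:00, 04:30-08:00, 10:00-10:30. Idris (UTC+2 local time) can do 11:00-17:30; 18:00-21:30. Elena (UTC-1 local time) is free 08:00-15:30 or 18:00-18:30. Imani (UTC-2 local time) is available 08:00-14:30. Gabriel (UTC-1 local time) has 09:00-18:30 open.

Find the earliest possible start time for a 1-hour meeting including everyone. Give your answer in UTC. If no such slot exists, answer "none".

10:00

Jun in UTC: 10:00-15:30, 17:30-19:00 (subtract 2h to convert from UTC+2).
Jamal in UTC: 10:00-12:00, 13:30-17:00, 19:00-19:30 (add 9h to convert from UTC-9).
Idris in UTC: 09:00-15:30, 16:00-19:30 (subtract 2h to convert from UTC+2).
Elena in UTC: 09:00-16:30, 19:00-19:30 (add 1h to convert from UTC-1).
Imani in UTC: 10:00-16:30 (add 2h to convert from UTC-2).
Gabriel in UTC: 10:00-19:30 (add 1h to convert from UTC-1).
Jun ∩ Jamal: 10:00-12:00, 13:30-15:30.
Jun ∩ Jamal ∩ Idris: 10:00-12:00, 13:30-15:30.
Jun ∩ Jamal ∩ Idris ∩ Elena: 10:00-12:00, 13:30-15:30.
Jun ∩ Jamal ∩ Idris ∩ Elena ∩ Imani: 10:00-12:00, 13:30-15:30.
Jun ∩ Jamal ∩ Idris ∩ Elena ∩ Imani ∩ Gabriel: 10:00-12:00, 13:30-15:30.
So the common availability across everyone is 10:00-12:00, 13:30-15:30.
The first common window of at least 60 minutes is 10:00-12:00, so the earliest start is 10:00.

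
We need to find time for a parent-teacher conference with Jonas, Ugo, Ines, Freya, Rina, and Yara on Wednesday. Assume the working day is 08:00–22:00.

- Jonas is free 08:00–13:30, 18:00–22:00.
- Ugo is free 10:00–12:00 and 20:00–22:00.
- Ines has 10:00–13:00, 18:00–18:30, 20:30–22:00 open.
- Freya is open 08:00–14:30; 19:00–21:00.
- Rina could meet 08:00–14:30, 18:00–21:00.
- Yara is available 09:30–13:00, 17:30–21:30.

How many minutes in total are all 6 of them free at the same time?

150

Jonas ∩ Ugo: 10:00-12:00, 20:00-22:00.
Jonas ∩ Ugo ∩ Ines: 10:00-12:00, 20:30-22:00.
Jonas ∩ Ugo ∩ Ines ∩ Freya: 10:00-12:00, 20:30-21:00.
Jonas ∩ Ugo ∩ Ines ∩ Freya ∩ Rina: 10:00-12:00, 20:30-21:00.
Jonas ∩ Ugo ∩ Ines ∩ Freya ∩ Rina ∩ Yara: 10:00-12:00, 20:30-21:00.
So the common availability across everyone is 10:00-12:00, 20:30-21:00.
Summing the common windows: 120 + 30 = 150 minutes.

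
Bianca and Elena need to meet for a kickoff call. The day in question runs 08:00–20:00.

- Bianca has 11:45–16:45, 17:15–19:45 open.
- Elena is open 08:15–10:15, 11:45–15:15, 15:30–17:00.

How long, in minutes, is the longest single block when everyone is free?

210

Bianca ∩ Elena: 11:45-15:15, 15:30-16:45.
So the common availability across everyone is 11:45-15:15, 15:30-16:45.
The longest is 11:45-15:15 at 210 minutes.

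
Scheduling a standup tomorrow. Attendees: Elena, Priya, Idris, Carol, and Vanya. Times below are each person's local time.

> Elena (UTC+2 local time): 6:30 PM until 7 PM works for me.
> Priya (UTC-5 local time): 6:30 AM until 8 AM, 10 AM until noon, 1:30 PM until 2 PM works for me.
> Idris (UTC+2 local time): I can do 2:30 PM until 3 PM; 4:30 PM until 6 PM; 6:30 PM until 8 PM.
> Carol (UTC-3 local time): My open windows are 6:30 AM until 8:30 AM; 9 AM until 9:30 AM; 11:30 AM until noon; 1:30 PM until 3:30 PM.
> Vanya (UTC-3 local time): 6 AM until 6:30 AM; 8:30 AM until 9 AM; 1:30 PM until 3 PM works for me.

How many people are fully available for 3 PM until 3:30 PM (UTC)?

Elena in UTC: 16:30-17:00 (subtract 2h to convert from UTC+2).
Priya in UTC: 11:30-13:00, 15:00-17:00, 18:30-19:00 (add 5h to convert from UTC-5).
Idris in UTC: 12:30-13:00, 14:30-16:00, 16:30-18:00 (subtract 2h to convert from UTC+2).
Carol in UTC: 09:30-11:30, 12:00-12:30, 14:30-15:00, 16:30-18:30 (add 3h to convert from UTC-3).
Vanya in UTC: 09:00-09:30, 11:30-12:00, 16:30-18:00 (add 3h to convert from UTC-3).
Priya and Idris can make the full 15:00-15:30 slot — that's 2.

2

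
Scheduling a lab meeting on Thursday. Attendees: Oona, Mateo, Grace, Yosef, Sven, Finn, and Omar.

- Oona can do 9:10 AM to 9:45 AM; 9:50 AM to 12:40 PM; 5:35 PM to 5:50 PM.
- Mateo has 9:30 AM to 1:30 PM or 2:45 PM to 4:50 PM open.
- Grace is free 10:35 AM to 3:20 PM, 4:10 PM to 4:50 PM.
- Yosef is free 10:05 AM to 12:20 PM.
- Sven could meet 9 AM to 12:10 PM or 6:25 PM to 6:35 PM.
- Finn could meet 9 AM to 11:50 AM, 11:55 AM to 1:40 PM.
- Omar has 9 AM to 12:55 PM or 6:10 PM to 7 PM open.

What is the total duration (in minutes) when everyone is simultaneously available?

90

Oona ∩ Mateo: 09:30-09:45, 09:50-12:40.
Oona ∩ Mateo ∩ Grace: 10:35-12:40.
Oona ∩ Mateo ∩ Grace ∩ Yosef: 10:35-12:20.
Oona ∩ Mateo ∩ Grace ∩ Yosef ∩ Sven: 10:35-12:10.
Oona ∩ Mateo ∩ Grace ∩ Yosef ∩ Sven ∩ Finn: 10:35-11:50, 11:55-12:10.
Oona ∩ Mateo ∩ Grace ∩ Yosef ∩ Sven ∩ Finn ∩ Omar: 10:35-11:50, 11:55-12:10.
Those are the intersection windows.
Summing the common windows: 75 + 15 = 90 minutes.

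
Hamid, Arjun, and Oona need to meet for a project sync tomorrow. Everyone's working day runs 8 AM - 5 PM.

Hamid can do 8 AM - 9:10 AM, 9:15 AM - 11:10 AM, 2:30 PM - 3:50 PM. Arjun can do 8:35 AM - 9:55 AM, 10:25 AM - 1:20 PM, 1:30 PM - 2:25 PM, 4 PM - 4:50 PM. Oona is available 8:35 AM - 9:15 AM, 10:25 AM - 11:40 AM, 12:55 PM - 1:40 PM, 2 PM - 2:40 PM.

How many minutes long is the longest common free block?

45

Hamid ∩ Arjun: 08:35-09:10, 09:15-09:55, 10:25-11:10.
Hamid ∩ Arjun ∩ Oona: 08:35-09:10, 10:25-11:10.
So the common availability across everyone is 08:35-09:10, 10:25-11:10.
The longest is 10:25-11:10 at 45 minutes.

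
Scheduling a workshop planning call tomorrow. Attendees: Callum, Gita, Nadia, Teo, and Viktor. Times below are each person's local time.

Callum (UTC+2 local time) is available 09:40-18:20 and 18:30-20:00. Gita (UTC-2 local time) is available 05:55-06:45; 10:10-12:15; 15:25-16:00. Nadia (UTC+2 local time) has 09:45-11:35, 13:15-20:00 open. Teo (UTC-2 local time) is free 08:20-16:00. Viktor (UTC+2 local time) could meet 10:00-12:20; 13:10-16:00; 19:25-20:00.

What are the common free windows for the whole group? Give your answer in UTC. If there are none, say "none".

Callum in UTC: 07:40-16:20, 16:30-18:00 (subtract 2h to convert from UTC+2).
Gita in UTC: 07:55-08:45, 12:10-14:15, 17:25-18:00 (add 2h to convert from UTC-2).
Nadia in UTC: 07:45-09:35, 11:15-18:00 (subtract 2h to convert from UTC+2).
Teo in UTC: 10:20-18:00 (add 2h to convert from UTC-2).
Viktor in UTC: 08:00-10:20, 11:10-14:00, 17:25-18:00 (subtract 2h to convert from UTC+2).
Callum ∩ Gita: 07:55-08:45, 12:10-14:15, 17:25-18:00.
Callum ∩ Gita ∩ Nadia: 07:55-08:45, 12:10-14:15, 17:25-18:00.
Callum ∩ Gita ∩ Nadia ∩ Teo: 12:10-14:15, 17:25-18:00.
Callum ∩ Gita ∩ Nadia ∩ Teo ∩ Viktor: 12:10-14:00, 17:25-18:00.
So the common availability across everyone is 12:10-14:00, 17:25-18:00.

12:10-14:00, 17:25-18:00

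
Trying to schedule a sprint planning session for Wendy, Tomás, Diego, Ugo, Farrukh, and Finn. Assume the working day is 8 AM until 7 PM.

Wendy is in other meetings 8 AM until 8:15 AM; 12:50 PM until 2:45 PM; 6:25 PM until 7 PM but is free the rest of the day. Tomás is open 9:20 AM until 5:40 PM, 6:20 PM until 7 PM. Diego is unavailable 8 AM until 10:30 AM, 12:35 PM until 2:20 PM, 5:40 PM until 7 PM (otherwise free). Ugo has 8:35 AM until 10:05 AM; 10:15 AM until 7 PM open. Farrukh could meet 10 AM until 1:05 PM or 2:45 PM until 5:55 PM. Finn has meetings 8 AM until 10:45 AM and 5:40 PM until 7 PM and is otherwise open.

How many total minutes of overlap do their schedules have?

Wendy free: 08:15-12:50, 14:45-18:25 (invert busy blocks within the working day).
Tomás free: 09:20-17:40, 18:20-19:00.
Diego free: 10:30-12:35, 14:20-17:40 (invert busy blocks within the working day).
Ugo free: 08:35-10:05, 10:15-19:00.
Farrukh free: 10:00-13:05, 14:45-17:55.
Finn free: 10:45-17:40 (invert busy blocks within the working day).
Wendy ∩ Tomás: 09:20-12:50, 14:45-17:40, 18:20-18:25.
Wendy ∩ Tomás ∩ Diego: 10:30-12:35, 14:45-17:40.
Wendy ∩ Tomás ∩ Diego ∩ Ugo: 10:30-12:35, 14:45-17:40.
Wendy ∩ Tomás ∩ Diego ∩ Ugo ∩ Farrukh: 10:30-12:35, 14:45-17:40.
Wendy ∩ Tomás ∩ Diego ∩ Ugo ∩ Farrukh ∩ Finn: 10:45-12:35, 14:45-17:40.
Those are the intersection windows.
Summing the common windows: 110 + 175 = 285 minutes.

285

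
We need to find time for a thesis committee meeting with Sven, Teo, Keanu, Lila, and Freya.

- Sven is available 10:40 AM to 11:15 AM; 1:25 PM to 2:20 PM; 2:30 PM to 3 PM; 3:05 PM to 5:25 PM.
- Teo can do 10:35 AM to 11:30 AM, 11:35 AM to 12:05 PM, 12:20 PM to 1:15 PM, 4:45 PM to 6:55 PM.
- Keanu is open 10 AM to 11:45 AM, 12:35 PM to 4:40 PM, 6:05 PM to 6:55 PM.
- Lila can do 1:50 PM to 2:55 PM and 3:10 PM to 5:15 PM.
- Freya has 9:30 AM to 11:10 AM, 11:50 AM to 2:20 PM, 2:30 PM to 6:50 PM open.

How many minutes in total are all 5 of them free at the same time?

0

Sven ∩ Teo: 10:40-11:15, 16:45-17:25.
Sven ∩ Teo ∩ Keanu: 10:40-11:15.
Sven ∩ Teo ∩ Keanu ∩ Lila: ∅.
Sven ∩ Teo ∩ Keanu ∩ Lila ∩ Freya: ∅.
There is no time when everyone is free.
There is no common window, so the total is 0 minutes.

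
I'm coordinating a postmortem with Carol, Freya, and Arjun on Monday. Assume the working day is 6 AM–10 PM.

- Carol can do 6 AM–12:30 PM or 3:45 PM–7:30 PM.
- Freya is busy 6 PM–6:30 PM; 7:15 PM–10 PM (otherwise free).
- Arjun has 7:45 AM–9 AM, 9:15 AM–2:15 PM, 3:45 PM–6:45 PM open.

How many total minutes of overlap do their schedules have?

Carol free: 06:00-12:30, 15:45-19:30.
Freya free: 06:00-18:00, 18:30-19:15 (invert busy blocks within the working day).
Arjun free: 07:45-09:00, 09:15-14:15, 15:45-18:45.
Carol ∩ Freya: 06:00-12:30, 15:45-18:00, 18:30-19:15.
Carol ∩ Freya ∩ Arjun: 07:45-09:00, 09:15-12:30, 15:45-18:00, 18:30-18:45.
So the common availability across everyone is 07:45-09:00, 09:15-12:30, 15:45-18:00, 18:30-18:45.
Summing the common windows: 75 + 195 + 135 + 15 = 420 minutes.

420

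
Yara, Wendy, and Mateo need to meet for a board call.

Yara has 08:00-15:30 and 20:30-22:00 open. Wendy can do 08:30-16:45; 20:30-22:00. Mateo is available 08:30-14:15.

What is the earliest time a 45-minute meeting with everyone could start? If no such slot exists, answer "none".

08:30

Yara ∩ Wendy: 08:30-15:30, 20:30-22:00.
Yara ∩ Wendy ∩ Mateo: 08:30-14:15.
The first common window of at least 45 minutes is 08:30-14:15, so the earliest start is 08:30.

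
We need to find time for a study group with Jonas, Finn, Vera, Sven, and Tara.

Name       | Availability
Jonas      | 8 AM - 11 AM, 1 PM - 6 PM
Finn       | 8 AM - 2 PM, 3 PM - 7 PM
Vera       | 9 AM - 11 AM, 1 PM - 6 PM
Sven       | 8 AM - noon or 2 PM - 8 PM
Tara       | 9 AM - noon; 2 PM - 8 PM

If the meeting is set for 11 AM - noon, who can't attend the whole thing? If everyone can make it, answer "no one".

Jonas, Vera

Jonas: not fully free for 11:00-12:00. Finn: free for 11:00-12:00. Vera: not fully free for 11:00-12:00. Sven: free for 11:00-12:00. Tara: free for 11:00-12:00.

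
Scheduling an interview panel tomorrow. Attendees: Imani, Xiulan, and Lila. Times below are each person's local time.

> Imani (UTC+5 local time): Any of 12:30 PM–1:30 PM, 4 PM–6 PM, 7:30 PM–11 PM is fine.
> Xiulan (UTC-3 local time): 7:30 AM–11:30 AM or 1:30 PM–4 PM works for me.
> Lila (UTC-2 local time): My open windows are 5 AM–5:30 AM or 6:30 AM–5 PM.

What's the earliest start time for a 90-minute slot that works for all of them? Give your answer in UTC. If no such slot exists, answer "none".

Imani in UTC: 07:30-08:30, 11:00-13:00, 14:30-18:00 (subtract 5h to convert from UTC+5).
Xiulan in UTC: 10:30-14:30, 16:30-19:00 (add 3h to convert from UTC-3).
Lila in UTC: 07:00-07:30, 08:30-19:00 (add 2h to convert from UTC-2).
Imani ∩ Xiulan: 11:00-13:00, 16:30-18:00.
Imani ∩ Xiulan ∩ Lila: 11:00-13:00, 16:30-18:00.
The first common window of at least 90 minutes is 11:00-13:00, so the earliest start is 11:00.

11:00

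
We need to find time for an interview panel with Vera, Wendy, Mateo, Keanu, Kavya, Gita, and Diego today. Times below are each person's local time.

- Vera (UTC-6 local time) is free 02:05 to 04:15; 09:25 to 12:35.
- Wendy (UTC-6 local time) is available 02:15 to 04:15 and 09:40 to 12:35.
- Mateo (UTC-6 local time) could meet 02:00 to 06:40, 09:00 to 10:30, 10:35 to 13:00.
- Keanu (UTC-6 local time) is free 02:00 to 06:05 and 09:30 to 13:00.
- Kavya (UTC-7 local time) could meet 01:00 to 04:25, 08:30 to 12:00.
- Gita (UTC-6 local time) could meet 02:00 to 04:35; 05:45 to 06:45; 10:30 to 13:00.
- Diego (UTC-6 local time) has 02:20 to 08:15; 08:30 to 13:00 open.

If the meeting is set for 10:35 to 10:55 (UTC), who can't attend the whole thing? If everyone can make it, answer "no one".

Gita, Vera, Wendy

Vera in UTC: 08:05-10:15, 15:25-18:35 (add 6h to convert from UTC-6).
Wendy in UTC: 08:15-10:15, 15:40-18:35 (add 6h to convert from UTC-6).
Mateo in UTC: 08:00-12:40, 15:00-16:30, 16:35-19:00 (add 6h to convert from UTC-6).
Keanu in UTC: 08:00-12:05, 15:30-19:00 (add 6h to convert from UTC-6).
Kavya in UTC: 08:00-11:25, 15:30-19:00 (add 7h to convert from UTC-7).
Gita in UTC: 08:00-10:35, 11:45-12:45, 16:30-19:00 (add 6h to convert from UTC-6).
Diego in UTC: 08:20-14:15, 14:30-19:00 (add 6h to convert from UTC-6).
Vera: not fully free for 10:35-10:55. Wendy: not fully free for 10:35-10:55. Mateo: free for 10:35-10:55. Keanu: free for 10:35-10:55. Kavya: free for 10:35-10:55. Gita: not fully free for 10:35-10:55. Diego: free for 10:35-10:55.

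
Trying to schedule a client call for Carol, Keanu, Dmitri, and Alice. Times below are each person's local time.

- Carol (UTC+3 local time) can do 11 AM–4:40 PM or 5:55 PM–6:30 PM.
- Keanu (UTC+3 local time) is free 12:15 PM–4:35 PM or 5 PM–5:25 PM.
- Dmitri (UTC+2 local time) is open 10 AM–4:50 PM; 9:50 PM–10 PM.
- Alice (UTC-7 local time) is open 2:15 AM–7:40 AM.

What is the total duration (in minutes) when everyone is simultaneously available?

Carol in UTC: 08:00-13:40, 14:55-15:30 (subtract 3h to convert from UTC+3).
Keanu in UTC: 09:15-13:35, 14:00-14:25 (subtract 3h to convert from UTC+3).
Dmitri in UTC: 08:00-14:50, 19:50-20:00 (subtract 2h to convert from UTC+2).
Alice in UTC: 09:15-14:40 (add 7h to convert from UTC-7).
Carol ∩ Keanu: 09:15-13:35.
Carol ∩ Keanu ∩ Dmitri: 09:15-13:35.
Carol ∩ Keanu ∩ Dmitri ∩ Alice: 09:15-13:35.
That's a single block of 260 minutes.

260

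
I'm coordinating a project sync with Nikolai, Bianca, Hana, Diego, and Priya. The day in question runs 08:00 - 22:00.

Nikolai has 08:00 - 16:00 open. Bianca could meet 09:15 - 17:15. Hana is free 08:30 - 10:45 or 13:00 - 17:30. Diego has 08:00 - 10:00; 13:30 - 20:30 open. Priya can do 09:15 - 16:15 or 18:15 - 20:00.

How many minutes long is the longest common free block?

150

Nikolai ∩ Bianca: 09:15-16:00.
Nikolai ∩ Bianca ∩ Hana: 09:15-10:45, 13:00-16:00.
Nikolai ∩ Bianca ∩ Hana ∩ Diego: 09:15-10:00, 13:30-16:00.
Nikolai ∩ Bianca ∩ Hana ∩ Diego ∩ Priya: 09:15-10:00, 13:30-16:00.
The longest is 13:30-16:00 at 150 minutes.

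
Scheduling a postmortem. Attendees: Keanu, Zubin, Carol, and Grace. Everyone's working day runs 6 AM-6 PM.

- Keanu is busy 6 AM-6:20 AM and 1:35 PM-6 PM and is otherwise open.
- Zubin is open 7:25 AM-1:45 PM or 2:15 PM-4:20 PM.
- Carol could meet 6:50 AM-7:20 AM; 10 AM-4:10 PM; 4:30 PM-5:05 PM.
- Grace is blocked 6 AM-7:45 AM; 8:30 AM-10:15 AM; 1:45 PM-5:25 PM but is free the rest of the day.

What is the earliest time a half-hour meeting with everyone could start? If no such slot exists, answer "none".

10:15

Keanu free: 06:20-13:35 (invert busy blocks within the working day).
Zubin free: 07:25-13:45, 14:15-16:20.
Carol free: 06:50-07:20, 10:00-16:10, 16:30-17:05.
Grace free: 07:45-08:30, 10:15-13:45, 17:25-18:00 (invert busy blocks within the working day).
Keanu ∩ Zubin: 07:25-13:35.
Keanu ∩ Zubin ∩ Carol: 10:00-13:35.
Keanu ∩ Zubin ∩ Carol ∩ Grace: 10:15-13:35.
The first common window of at least 30 minutes is 10:15-13:35, so the earliest start is 10:15.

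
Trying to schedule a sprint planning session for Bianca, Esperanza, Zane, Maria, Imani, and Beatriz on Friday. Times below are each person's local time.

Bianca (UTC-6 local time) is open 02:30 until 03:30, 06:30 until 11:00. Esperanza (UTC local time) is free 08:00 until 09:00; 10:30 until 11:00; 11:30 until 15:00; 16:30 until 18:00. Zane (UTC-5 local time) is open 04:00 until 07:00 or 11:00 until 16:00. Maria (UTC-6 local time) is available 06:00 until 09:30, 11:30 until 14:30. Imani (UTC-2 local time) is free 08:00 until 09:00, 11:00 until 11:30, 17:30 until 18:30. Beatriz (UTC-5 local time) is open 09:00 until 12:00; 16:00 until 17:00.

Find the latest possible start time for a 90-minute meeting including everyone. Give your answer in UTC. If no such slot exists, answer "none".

Bianca in UTC: 08:30-09:30, 12:30-17:00 (add 6h to convert from UTC-6).
Esperanza in UTC: 08:00-09:00, 10:30-11:00, 11:30-15:00, 16:30-18:00.
Zane in UTC: 09:00-12:00, 16:00-21:00 (add 5h to convert from UTC-5).
Maria in UTC: 12:00-15:30, 17:30-20:30 (add 6h to convert from UTC-6).
Imani in UTC: 10:00-11:00, 13:00-13:30, 19:30-20:30 (add 2h to convert from UTC-2).
Beatriz in UTC: 14:00-17:00, 21:00-22:00 (add 5h to convert from UTC-5).
Bianca ∩ Esperanza: 08:30-09:00, 12:30-15:00, 16:30-17:00.
Bianca ∩ Esperanza ∩ Zane: 16:30-17:00.
Bianca ∩ Esperanza ∩ Zane ∩ Maria: ∅.
Bianca ∩ Esperanza ∩ Zane ∩ Maria ∩ Imani: ∅.
Bianca ∩ Esperanza ∩ Zane ∩ Maria ∩ Imani ∩ Beatriz: ∅.
There is no time when everyone is free.
No common window is at least 90 minutes long.

none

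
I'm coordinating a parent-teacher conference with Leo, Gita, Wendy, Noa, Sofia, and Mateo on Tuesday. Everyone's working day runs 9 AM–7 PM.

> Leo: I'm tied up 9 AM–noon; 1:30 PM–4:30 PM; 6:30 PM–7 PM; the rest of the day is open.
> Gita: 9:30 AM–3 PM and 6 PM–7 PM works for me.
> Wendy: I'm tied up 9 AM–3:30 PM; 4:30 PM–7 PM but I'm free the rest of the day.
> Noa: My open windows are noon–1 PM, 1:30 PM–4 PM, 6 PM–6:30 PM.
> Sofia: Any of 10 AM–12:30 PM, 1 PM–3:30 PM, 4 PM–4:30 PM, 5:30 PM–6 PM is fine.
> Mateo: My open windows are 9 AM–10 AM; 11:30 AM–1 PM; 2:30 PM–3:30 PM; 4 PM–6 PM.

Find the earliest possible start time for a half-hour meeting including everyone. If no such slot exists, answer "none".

none

Leo free: 12:00-13:30, 16:30-18:30 (invert busy blocks within the working day).
Gita free: 09:30-15:00, 18:00-19:00.
Wendy free: 15:30-16:30 (invert busy blocks within the working day).
Noa free: 12:00-13:00, 13:30-16:00, 18:00-18:30.
Sofia free: 10:00-12:30, 13:00-15:30, 16:00-16:30, 17:30-18:00.
Mateo free: 09:00-10:00, 11:30-13:00, 14:30-15:30, 16:00-18:00.
Leo ∩ Gita: 12:00-13:30, 18:00-18:30.
Leo ∩ Gita ∩ Wendy: ∅.
Leo ∩ Gita ∩ Wendy ∩ Noa: ∅.
Leo ∩ Gita ∩ Wendy ∩ Noa ∩ Sofia: ∅.
Leo ∩ Gita ∩ Wendy ∩ Noa ∩ Sofia ∩ Mateo: ∅.
There is no time when everyone is free.
No common window is at least 30 minutes long.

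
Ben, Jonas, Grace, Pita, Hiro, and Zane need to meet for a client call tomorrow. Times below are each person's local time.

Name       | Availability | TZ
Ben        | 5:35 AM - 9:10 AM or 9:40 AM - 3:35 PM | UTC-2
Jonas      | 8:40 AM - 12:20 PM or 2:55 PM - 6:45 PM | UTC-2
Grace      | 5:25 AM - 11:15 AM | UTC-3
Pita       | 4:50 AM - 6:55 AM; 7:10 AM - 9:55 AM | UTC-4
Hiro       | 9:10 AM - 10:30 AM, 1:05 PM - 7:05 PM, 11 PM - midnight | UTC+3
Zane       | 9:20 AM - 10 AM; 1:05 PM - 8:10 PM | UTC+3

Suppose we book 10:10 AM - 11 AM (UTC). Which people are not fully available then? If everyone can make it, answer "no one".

Jonas, Pita

Ben in UTC: 07:35-11:10, 11:40-17:35 (add 2h to convert from UTC-2).
Jonas in UTC: 10:40-14:20, 16:55-20:45 (add 2h to convert from UTC-2).
Grace in UTC: 08:25-14:15 (add 3h to convert from UTC-3).
Pita in UTC: 08:50-10:55, 11:10-13:55 (add 4h to convert from UTC-4).
Hiro in UTC: 06:10-07:30, 10:05-16:05, 20:00-21:00 (subtract 3h to convert from UTC+3).
Zane in UTC: 06:20-07:00, 10:05-17:10 (subtract 3h to convert from UTC+3).
Ben: free for 10:10-11:00. Jonas: not fully free for 10:10-11:00. Grace: free for 10:10-11:00. Pita: not fully free for 10:10-11:00. Hiro: free for 10:10-11:00. Zane: free for 10:10-11:00.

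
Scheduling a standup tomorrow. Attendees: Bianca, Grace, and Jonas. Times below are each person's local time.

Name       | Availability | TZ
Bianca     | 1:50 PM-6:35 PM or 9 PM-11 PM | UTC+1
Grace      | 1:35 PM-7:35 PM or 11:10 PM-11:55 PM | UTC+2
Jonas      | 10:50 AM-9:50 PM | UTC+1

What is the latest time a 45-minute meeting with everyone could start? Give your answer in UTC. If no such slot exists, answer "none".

Bianca in UTC: 12:50-17:35, 20:00-22:00 (subtract 1h to convert from UTC+1).
Grace in UTC: 11:35-17:35, 21:10-21:55 (subtract 2h to convert from UTC+2).
Jonas in UTC: 09:50-20:50 (subtract 1h to convert from UTC+1).
Bianca ∩ Grace: 12:50-17:35, 21:10-21:55.
Bianca ∩ Grace ∩ Jonas: 12:50-17:35.
The last common window of at least 45 minutes is 12:50-17:35; a 45-minute meeting can start as late as 16:50 and still end by 17:35.

16:50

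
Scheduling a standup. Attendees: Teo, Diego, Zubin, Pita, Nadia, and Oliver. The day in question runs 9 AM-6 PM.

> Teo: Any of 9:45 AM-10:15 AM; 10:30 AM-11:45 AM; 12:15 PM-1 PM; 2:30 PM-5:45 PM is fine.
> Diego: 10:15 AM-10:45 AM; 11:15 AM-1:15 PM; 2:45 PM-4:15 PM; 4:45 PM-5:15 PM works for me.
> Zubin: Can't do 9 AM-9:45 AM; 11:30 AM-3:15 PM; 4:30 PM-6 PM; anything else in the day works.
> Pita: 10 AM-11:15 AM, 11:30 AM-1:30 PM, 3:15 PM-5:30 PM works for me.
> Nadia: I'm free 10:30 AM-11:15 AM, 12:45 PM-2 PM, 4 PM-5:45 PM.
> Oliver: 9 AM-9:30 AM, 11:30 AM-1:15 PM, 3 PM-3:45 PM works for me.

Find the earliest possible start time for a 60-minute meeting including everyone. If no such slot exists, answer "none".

none

Teo free: 09:45-10:15, 10:30-11:45, 12:15-13:00, 14:30-17:45.
Diego free: 10:15-10:45, 11:15-13:15, 14:45-16:15, 16:45-17:15.
Zubin free: 09:45-11:30, 15:15-16:30 (invert busy blocks within the working day).
Pita free: 10:00-11:15, 11:30-13:30, 15:15-17:30.
Nadia free: 10:30-11:15, 12:45-14:00, 16:00-17:45.
Oliver free: 09:00-09:30, 11:30-13:15, 15:00-15:45.
Teo ∩ Diego: 10:30-10:45, 11:15-11:45, 12:15-13:00, 14:45-16:15, 16:45-17:15.
Teo ∩ Diego ∩ Zubin: 10:30-10:45, 11:15-11:30, 15:15-16:15.
Teo ∩ Diego ∩ Zubin ∩ Pita: 10:30-10:45, 15:15-16:15.
Teo ∩ Diego ∩ Zubin ∩ Pita ∩ Nadia: 10:30-10:45, 16:00-16:15.
Teo ∩ Diego ∩ Zubin ∩ Pita ∩ Nadia ∩ Oliver: ∅.
There is no time when everyone is free.
No common window is at least 60 minutes long.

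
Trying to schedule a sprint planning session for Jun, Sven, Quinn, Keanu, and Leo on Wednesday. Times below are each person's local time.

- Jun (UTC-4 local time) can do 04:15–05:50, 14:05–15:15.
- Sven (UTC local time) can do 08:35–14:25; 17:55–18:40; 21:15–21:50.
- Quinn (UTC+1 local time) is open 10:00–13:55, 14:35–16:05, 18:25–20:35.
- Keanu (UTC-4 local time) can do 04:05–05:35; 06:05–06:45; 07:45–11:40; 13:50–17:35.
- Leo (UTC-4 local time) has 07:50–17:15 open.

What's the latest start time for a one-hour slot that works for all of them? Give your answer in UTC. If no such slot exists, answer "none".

Jun in UTC: 08:15-09:50, 18:05-19:15 (add 4h to convert from UTC-4).
Sven in UTC: 08:35-14:25, 17:55-18:40, 21:15-21:50.
Quinn in UTC: 09:00-12:55, 13:35-15:05, 17:25-19:35 (subtract 1h to convert from UTC+1).
Keanu in UTC: 08:05-09:35, 10:05-10:45, 11:45-15:40, 17:50-21:35 (add 4h to convert from UTC-4).
Leo in UTC: 11:50-21:15 (add 4h to convert from UTC-4).
Jun ∩ Sven: 08:35-09:50, 18:05-18:40.
Jun ∩ Sven ∩ Quinn: 09:00-09:50, 18:05-18:40.
Jun ∩ Sven ∩ Quinn ∩ Keanu: 09:00-09:35, 18:05-18:40.
Jun ∩ Sven ∩ Quinn ∩ Keanu ∩ Leo: 18:05-18:40.
No common window is at least 60 minutes long.

none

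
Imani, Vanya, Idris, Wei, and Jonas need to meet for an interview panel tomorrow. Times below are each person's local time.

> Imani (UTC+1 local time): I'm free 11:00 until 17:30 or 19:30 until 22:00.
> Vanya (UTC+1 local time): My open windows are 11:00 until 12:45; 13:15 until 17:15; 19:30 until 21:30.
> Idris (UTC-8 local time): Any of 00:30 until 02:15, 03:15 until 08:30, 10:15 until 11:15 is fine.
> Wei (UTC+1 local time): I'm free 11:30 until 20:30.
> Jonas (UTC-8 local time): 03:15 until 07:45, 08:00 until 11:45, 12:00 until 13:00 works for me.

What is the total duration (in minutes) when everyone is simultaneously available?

300

Imani in UTC: 10:00-16:30, 18:30-21:00 (subtract 1h to convert from UTC+1).
Vanya in UTC: 10:00-11:45, 12:15-16:15, 18:30-20:30 (subtract 1h to convert from UTC+1).
Idris in UTC: 08:30-10:15, 11:15-16:30, 18:15-19:15 (add 8h to convert from UTC-8).
Wei in UTC: 10:30-19:30 (subtract 1h to convert from UTC+1).
Jonas in UTC: 11:15-15:45, 16:00-19:45, 20:00-21:00 (add 8h to convert from UTC-8).
Imani ∩ Vanya: 10:00-11:45, 12:15-16:15, 18:30-20:30.
Imani ∩ Vanya ∩ Idris: 10:00-10:15, 11:15-11:45, 12:15-16:15, 18:30-19:15.
Imani ∩ Vanya ∩ Idris ∩ Wei: 11:15-11:45, 12:15-16:15, 18:30-19:15.
Imani ∩ Vanya ∩ Idris ∩ Wei ∩ Jonas: 11:15-11:45, 12:15-15:45, 16:00-16:15, 18:30-19:15.
Summing the common windows: 30 + 210 + 15 + 45 = 300 minutes.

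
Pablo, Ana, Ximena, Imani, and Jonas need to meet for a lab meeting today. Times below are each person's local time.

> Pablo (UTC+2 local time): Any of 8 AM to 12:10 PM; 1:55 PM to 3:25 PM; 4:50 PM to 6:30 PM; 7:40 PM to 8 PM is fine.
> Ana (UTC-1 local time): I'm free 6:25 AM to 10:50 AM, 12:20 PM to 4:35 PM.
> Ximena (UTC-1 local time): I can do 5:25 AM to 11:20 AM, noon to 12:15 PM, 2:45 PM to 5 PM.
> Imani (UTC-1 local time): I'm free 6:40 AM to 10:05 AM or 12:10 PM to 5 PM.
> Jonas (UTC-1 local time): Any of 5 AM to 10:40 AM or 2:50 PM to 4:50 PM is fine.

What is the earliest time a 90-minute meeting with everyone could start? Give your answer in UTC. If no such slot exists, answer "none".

07:40

Pablo in UTC: 06:00-10:10, 11:55-13:25, 14:50-16:30, 17:40-18:00 (subtract 2h to convert from UTC+2).
Ana in UTC: 07:25-11:50, 13:20-17:35 (add 1h to convert from UTC-1).
Ximena in UTC: 06:25-12:20, 13:00-13:15, 15:45-18:00 (add 1h to convert from UTC-1).
Imani in UTC: 07:40-11:05, 13:10-18:00 (add 1h to convert from UTC-1).
Jonas in UTC: 06:00-11:40, 15:50-17:50 (add 1h to convert from UTC-1).
Pablo ∩ Ana: 07:25-10:10, 13:20-13:25, 14:50-16:30.
Pablo ∩ Ana ∩ Ximena: 07:25-10:10, 15:45-16:30.
Pablo ∩ Ana ∩ Ximena ∩ Imani: 07:40-10:10, 15:45-16:30.
Pablo ∩ Ana ∩ Ximena ∩ Imani ∩ Jonas: 07:40-10:10, 15:50-16:30.
So the common availability across everyone is 07:40-10:10, 15:50-16:30.
The first common window of at least 90 minutes is 07:40-10:10, so the earliest start is 07:40.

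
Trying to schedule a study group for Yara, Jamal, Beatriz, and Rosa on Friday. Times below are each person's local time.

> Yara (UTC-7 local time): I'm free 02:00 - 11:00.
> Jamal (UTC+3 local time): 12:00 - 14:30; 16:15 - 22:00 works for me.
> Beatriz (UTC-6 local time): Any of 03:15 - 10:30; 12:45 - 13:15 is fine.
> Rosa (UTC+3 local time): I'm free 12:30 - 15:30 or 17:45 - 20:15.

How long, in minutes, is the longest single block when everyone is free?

Yara in UTC: 09:00-18:00 (add 7h to convert from UTC-7).
Jamal in UTC: 09:00-11:30, 13:15-19:00 (subtract 3h to convert from UTC+3).
Beatriz in UTC: 09:15-16:30, 18:45-19:15 (add 6h to convert from UTC-6).
Rosa in UTC: 09:30-12:30, 14:45-17:15 (subtract 3h to convert from UTC+3).
Yara ∩ Jamal: 09:00-11:30, 13:15-18:00.
Yara ∩ Jamal ∩ Beatriz: 09:15-11:30, 13:15-16:30.
Yara ∩ Jamal ∩ Beatriz ∩ Rosa: 09:30-11:30, 14:45-16:30.
The longest is 09:30-11:30 at 120 minutes.

120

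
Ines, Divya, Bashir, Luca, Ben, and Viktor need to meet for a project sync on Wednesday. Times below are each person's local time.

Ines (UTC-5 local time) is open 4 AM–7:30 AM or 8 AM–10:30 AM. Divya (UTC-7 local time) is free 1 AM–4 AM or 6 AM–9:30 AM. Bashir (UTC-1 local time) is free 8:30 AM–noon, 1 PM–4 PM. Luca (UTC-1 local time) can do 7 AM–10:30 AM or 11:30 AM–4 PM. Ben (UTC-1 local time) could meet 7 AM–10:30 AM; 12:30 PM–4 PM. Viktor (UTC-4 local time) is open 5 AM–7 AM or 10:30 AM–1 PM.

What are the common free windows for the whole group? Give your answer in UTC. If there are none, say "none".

Ines in UTC: 09:00-12:30, 13:00-15:30 (add 5h to convert from UTC-5).
Divya in UTC: 08:00-11:00, 13:00-16:30 (add 7h to convert from UTC-7).
Bashir in UTC: 09:30-13:00, 14:00-17:00 (add 1h to convert from UTC-1).
Luca in UTC: 08:00-11:30, 12:30-17:00 (add 1h to convert from UTC-1).
Ben in UTC: 08:00-11:30, 13:30-17:00 (add 1h to convert from UTC-1).
Viktor in UTC: 09:00-11:00, 14:30-17:00 (add 4h to convert from UTC-4).
Ines ∩ Divya: 09:00-11:00, 13:00-15:30.
Ines ∩ Divya ∩ Bashir: 09:30-11:00, 14:00-15:30.
Ines ∩ Divya ∩ Bashir ∩ Luca: 09:30-11:00, 14:00-15:30.
Ines ∩ Divya ∩ Bashir ∩ Luca ∩ Ben: 09:30-11:00, 14:00-15:30.
Ines ∩ Divya ∩ Bashir ∩ Luca ∩ Ben ∩ Viktor: 09:30-11:00, 14:30-15:30.
So the common availability across everyone is 09:30-11:00, 14:30-15:30.

09:30-11:00, 14:30-15:30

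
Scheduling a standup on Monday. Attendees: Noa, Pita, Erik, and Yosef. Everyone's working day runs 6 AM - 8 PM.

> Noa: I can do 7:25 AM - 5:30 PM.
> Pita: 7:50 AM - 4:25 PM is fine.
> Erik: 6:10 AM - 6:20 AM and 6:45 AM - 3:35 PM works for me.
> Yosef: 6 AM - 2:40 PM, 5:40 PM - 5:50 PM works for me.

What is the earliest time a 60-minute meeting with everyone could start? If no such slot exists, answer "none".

Noa ∩ Pita: 07:50-16:25.
Noa ∩ Pita ∩ Erik: 07:50-15:35.
Noa ∩ Pita ∩ Erik ∩ Yosef: 07:50-14:40.
Those are the intersection windows.
The first common window of at least 60 minutes is 07:50-14:40, so the earliest start is 07:50.

07:50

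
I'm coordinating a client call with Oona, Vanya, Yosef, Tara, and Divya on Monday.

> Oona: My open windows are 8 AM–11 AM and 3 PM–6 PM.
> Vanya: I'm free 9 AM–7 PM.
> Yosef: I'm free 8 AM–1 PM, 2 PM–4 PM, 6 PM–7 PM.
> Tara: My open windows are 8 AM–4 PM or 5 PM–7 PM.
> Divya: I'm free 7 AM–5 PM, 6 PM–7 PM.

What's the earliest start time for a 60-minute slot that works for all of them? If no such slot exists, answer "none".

Oona ∩ Vanya: 09:00-11:00, 15:00-18:00.
Oona ∩ Vanya ∩ Yosef: 09:00-11:00, 15:00-16:00.
Oona ∩ Vanya ∩ Yosef ∩ Tara: 09:00-11:00, 15:00-16:00.
Oona ∩ Vanya ∩ Yosef ∩ Tara ∩ Divya: 09:00-11:00, 15:00-16:00.
Those are the intersection windows.
The first common window of at least 60 minutes is 09:00-11:00, so the earliest start is 09:00.

09:00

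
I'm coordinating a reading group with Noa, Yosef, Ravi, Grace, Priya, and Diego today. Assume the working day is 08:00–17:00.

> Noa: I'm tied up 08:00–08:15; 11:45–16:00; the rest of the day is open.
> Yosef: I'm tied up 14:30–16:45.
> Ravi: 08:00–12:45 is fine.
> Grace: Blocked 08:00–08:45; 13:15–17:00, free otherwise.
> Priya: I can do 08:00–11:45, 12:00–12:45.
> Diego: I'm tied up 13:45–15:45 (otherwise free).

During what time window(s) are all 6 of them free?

08:45-11:45

Noa free: 08:15-11:45, 16:00-17:00 (invert busy blocks within the working day).
Yosef free: 08:00-14:30, 16:45-17:00 (invert busy blocks within the working day).
Ravi free: 08:00-12:45.
Grace free: 08:45-13:15 (invert busy blocks within the working day).
Priya free: 08:00-11:45, 12:00-12:45.
Diego free: 08:00-13:45, 15:45-17:00 (invert busy blocks within the working day).
Noa ∩ Yosef: 08:15-11:45, 16:45-17:00.
Noa ∩ Yosef ∩ Ravi: 08:15-11:45.
Noa ∩ Yosef ∩ Ravi ∩ Grace: 08:45-11:45.
Noa ∩ Yosef ∩ Ravi ∩ Grace ∩ Priya: 08:45-11:45.
Noa ∩ Yosef ∩ Ravi ∩ Grace ∩ Priya ∩ Diego: 08:45-11:45.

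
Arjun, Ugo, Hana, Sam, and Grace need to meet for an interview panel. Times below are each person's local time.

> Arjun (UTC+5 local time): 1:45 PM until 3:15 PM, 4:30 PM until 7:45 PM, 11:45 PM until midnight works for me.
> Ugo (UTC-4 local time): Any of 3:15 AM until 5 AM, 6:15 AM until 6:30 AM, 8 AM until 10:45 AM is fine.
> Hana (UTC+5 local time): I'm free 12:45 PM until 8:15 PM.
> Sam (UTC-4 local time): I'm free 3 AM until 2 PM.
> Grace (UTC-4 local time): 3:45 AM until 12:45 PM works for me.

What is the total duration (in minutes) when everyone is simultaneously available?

180

Arjun in UTC: 08:45-10:15, 11:30-14:45, 18:45-19:00 (subtract 5h to convert from UTC+5).
Ugo in UTC: 07:15-09:00, 10:15-10:30, 12:00-14:45 (add 4h to convert from UTC-4).
Hana in UTC: 07:45-15:15 (subtract 5h to convert from UTC+5).
Sam in UTC: 07:00-18:00 (add 4h to convert from UTC-4).
Grace in UTC: 07:45-16:45 (add 4h to convert from UTC-4).
Arjun ∩ Ugo: 08:45-09:00, 12:00-14:45.
Arjun ∩ Ugo ∩ Hana: 08:45-09:00, 12:00-14:45.
Arjun ∩ Ugo ∩ Hana ∩ Sam: 08:45-09:00, 12:00-14:45.
Arjun ∩ Ugo ∩ Hana ∩ Sam ∩ Grace: 08:45-09:00, 12:00-14:45.
Summing the common windows: 15 + 165 = 180 minutes.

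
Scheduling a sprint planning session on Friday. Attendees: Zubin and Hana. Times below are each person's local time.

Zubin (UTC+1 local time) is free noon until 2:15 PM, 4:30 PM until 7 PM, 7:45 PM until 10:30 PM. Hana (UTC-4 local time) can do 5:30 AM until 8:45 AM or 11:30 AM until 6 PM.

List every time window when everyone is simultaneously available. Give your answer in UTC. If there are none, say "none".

Zubin in UTC: 11:00-13:15, 15:30-18:00, 18:45-21:30 (subtract 1h to convert from UTC+1).
Hana in UTC: 09:30-12:45, 15:30-22:00 (add 4h to convert from UTC-4).
Zubin ∩ Hana: 11:00-12:45, 15:30-18:00, 18:45-21:30.
Those are the intersection windows.

11:00-12:45, 15:30-18:00, 18:45-21:30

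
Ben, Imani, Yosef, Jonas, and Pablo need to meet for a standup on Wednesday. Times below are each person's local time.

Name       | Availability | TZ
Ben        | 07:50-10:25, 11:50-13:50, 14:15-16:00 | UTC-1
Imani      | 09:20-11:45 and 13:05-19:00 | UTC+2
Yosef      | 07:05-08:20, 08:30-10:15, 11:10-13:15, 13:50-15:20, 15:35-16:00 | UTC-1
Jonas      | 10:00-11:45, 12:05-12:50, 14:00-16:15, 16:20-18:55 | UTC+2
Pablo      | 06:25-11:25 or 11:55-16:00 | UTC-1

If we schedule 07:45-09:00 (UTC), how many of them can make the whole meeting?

Ben in UTC: 08:50-11:25, 12:50-14:50, 15:15-17:00 (add 1h to convert from UTC-1).
Imani in UTC: 07:20-09:45, 11:05-17:00 (subtract 2h to convert from UTC+2).
Yosef in UTC: 08:05-09:20, 09:30-11:15, 12:10-14:15, 14:50-16:20, 16:35-17:00 (add 1h to convert from UTC-1).
Jonas in UTC: 08:00-09:45, 10:05-10:50, 12:00-14:15, 14:20-16:55 (subtract 2h to convert from UTC+2).
Pablo in UTC: 07:25-12:25, 12:55-17:00 (add 1h to convert from UTC-1).
Imani and Pablo can make the full 07:45-09:00 slot — that's 2.

2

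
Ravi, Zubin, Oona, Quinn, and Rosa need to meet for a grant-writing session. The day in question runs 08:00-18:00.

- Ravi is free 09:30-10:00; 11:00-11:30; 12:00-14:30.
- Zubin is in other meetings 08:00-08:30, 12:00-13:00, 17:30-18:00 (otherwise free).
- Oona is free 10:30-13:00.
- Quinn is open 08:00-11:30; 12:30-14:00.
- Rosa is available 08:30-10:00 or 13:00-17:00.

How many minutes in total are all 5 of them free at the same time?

0

Ravi free: 09:30-10:00, 11:00-11:30, 12:00-14:30.
Zubin free: 08:30-12:00, 13:00-17:30 (invert busy blocks within the working day).
Oona free: 10:30-13:00.
Quinn free: 08:00-11:30, 12:30-14:00.
Rosa free: 08:30-10:00, 13:00-17:00.
Ravi ∩ Zubin: 09:30-10:00, 11:00-11:30, 13:00-14:30.
Ravi ∩ Zubin ∩ Oona: 11:00-11:30.
Ravi ∩ Zubin ∩ Oona ∩ Quinn: 11:00-11:30.
Ravi ∩ Zubin ∩ Oona ∩ Quinn ∩ Rosa: ∅.
There is no time when everyone is free.
There is no common window, so the total is 0 minutes.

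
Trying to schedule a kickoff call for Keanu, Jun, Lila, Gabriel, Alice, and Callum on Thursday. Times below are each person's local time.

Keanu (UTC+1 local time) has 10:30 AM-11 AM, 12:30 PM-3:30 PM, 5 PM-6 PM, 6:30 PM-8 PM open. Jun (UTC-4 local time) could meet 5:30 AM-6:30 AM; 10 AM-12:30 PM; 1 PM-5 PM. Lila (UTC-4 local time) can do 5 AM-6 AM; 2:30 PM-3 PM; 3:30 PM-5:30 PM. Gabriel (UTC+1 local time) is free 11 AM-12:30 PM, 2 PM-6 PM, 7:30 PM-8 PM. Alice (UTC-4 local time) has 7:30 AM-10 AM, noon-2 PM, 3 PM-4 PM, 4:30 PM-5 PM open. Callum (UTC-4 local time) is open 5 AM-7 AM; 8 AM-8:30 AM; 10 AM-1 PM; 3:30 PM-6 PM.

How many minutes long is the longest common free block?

0

Keanu in UTC: 09:30-10:00, 11:30-14:30, 16:00-17:00, 17:30-19:00 (subtract 1h to convert from UTC+1).
Jun in UTC: 09:30-10:30, 14:00-16:30, 17:00-21:00 (add 4h to convert from UTC-4).
Lila in UTC: 09:00-10:00, 18:30-19:00, 19:30-21:30 (add 4h to convert from UTC-4).
Gabriel in UTC: 10:00-11:30, 13:00-17:00, 18:30-19:00 (subtract 1h to convert from UTC+1).
Alice in UTC: 11:30-14:00, 16:00-18:00, 19:00-20:00, 20:30-21:00 (add 4h to convert from UTC-4).
Callum in UTC: 09:00-11:00, 12:00-12:30, 14:00-17:00, 19:30-22:00 (add 4h to convert from UTC-4).
Keanu ∩ Jun: 09:30-10:00, 14:00-14:30, 16:00-16:30, 17:30-19:00.
Keanu ∩ Jun ∩ Lila: 09:30-10:00, 18:30-19:00.
Keanu ∩ Jun ∩ Lila ∩ Gabriel: 18:30-19:00.
Keanu ∩ Jun ∩ Lila ∩ Gabriel ∩ Alice: ∅.
Keanu ∩ Jun ∩ Lila ∩ Gabriel ∩ Alice ∩ Callum: ∅.
There is no time when everyone is free.
No common window exists, so the longest block is 0 minutes.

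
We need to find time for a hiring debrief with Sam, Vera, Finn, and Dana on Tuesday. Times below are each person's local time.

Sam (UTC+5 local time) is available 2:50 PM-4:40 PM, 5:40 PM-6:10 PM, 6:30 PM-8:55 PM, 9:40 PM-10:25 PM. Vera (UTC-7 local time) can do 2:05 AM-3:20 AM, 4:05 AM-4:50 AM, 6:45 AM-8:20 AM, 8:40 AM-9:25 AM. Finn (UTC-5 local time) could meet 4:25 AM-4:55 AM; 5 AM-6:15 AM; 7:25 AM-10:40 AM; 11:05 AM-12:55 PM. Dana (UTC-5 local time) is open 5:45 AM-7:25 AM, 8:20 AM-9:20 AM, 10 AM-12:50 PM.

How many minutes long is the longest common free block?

Sam in UTC: 09:50-11:40, 12:40-13:10, 13:30-15:55, 16:40-17:25 (subtract 5h to convert from UTC+5).
Vera in UTC: 09:05-10:20, 11:05-11:50, 13:45-15:20, 15:40-16:25 (add 7h to convert from UTC-7).
Finn in UTC: 09:25-09:55, 10:00-11:15, 12:25-15:40, 16:05-17:55 (add 5h to convert from UTC-5).
Dana in UTC: 10:45-12:25, 13:20-14:20, 15:00-17:50 (add 5h to convert from UTC-5).
Sam ∩ Vera: 09:50-10:20, 11:05-11:40, 13:45-15:20, 15:40-15:55.
Sam ∩ Vera ∩ Finn: 09:50-09:55, 10:00-10:20, 11:05-11:15, 13:45-15:20.
Sam ∩ Vera ∩ Finn ∩ Dana: 11:05-11:15, 13:45-14:20, 15:00-15:20.
The longest is 13:45-14:20 at 35 minutes.

35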